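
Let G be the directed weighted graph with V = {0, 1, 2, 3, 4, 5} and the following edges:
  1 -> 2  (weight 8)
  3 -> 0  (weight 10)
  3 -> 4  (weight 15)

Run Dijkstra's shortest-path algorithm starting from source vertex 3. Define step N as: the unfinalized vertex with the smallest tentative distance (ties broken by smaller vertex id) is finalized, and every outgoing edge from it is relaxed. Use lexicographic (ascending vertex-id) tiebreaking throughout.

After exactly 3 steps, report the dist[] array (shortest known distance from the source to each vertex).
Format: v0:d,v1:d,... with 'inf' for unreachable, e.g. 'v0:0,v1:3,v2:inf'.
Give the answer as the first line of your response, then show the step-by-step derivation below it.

v0:10,v1:inf,v2:inf,v3:0,v4:15,v5:inf

step 1: dist = v0:10,v1:inf,v2:inf,v3:0,v4:15,v5:inf
step 2: dist = v0:10,v1:inf,v2:inf,v3:0,v4:15,v5:inf
step 3: dist = v0:10,v1:inf,v2:inf,v3:0,v4:15,v5:inf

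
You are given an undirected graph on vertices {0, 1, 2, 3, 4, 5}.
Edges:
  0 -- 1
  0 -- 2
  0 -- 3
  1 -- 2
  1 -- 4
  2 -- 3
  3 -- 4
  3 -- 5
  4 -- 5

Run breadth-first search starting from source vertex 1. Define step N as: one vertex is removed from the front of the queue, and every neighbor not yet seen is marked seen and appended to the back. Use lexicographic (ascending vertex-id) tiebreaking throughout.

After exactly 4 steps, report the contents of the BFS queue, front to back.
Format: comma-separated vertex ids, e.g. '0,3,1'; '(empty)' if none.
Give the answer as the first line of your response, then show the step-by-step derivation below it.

3,5

step 1: dequeue 1; queue=[0,2,4]; order=1
step 2: dequeue 0; queue=[2,4,3]; order=1,0
step 3: dequeue 2; queue=[4,3]; order=1,0,2
step 4: dequeue 4; queue=[3,5]; order=1,0,2,4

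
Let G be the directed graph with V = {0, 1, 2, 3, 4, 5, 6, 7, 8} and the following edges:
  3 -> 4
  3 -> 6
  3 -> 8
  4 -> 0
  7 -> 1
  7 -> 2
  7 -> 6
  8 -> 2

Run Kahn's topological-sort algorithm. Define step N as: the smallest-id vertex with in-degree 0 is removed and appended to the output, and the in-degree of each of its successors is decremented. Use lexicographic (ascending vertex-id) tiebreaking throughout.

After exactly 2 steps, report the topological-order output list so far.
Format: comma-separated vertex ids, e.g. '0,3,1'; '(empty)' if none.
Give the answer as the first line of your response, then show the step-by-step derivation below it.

3,4

step 1: output 3; order=[3]; indeg=(1,1,2,0,0,0,1,0,0)
step 2: output 4; order=[3,4]; indeg=(0,1,2,0,0,0,1,0,0)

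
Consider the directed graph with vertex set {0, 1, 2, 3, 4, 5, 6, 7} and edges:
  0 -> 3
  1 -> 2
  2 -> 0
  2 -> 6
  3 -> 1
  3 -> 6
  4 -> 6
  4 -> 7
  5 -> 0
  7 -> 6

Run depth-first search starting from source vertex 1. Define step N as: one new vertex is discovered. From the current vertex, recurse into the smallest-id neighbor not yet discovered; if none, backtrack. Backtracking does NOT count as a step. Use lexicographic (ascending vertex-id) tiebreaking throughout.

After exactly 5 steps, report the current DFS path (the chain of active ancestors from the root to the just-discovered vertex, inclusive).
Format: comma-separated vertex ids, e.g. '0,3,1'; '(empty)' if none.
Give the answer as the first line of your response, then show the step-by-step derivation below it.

1,2,0,3,6

step 1: discover 1; path=1; order=1
step 2: discover 2; path=1>2; order=1,2
step 3: discover 0; path=1>2>0; order=1,2,0
step 4: discover 3; path=1>2>0>3; order=1,2,0,3
step 5: discover 6; path=1>2>0>3>6; order=1,2,0,3,6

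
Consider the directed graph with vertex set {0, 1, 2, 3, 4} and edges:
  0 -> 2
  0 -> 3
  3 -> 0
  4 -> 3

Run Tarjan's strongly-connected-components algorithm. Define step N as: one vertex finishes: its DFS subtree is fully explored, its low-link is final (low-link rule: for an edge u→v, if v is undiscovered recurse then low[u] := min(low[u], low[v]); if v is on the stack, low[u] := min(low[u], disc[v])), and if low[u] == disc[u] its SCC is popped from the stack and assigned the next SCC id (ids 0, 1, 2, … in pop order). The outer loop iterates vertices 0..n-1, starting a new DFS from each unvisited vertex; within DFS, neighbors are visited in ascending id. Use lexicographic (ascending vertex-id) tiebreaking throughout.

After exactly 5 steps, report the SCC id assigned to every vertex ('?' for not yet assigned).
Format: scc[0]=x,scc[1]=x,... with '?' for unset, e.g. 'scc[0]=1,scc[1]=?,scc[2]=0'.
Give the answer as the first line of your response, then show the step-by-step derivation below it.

scc[0]=1,scc[1]=2,scc[2]=0,scc[3]=1,scc[4]=3

step 1: low=(low[0]=0,low[1]=?,low[2]=1,low[3]=?,low[4]=?); scc=(scc[0]=?,scc[1]=?,scc[2]=0,scc[3]=?,scc[4]=?)
step 2: low=(low[0]=0,low[1]=?,low[2]=1,low[3]=0,low[4]=?); scc=(scc[0]=?,scc[1]=?,scc[2]=0,scc[3]=?,scc[4]=?)
step 3: low=(low[0]=0,low[1]=?,low[2]=1,low[3]=0,low[4]=?); scc=(scc[0]=1,scc[1]=?,scc[2]=0,scc[3]=1,scc[4]=?)
step 4: low=(low[0]=0,low[1]=3,low[2]=1,low[3]=0,low[4]=?); scc=(scc[0]=1,scc[1]=2,scc[2]=0,scc[3]=1,scc[4]=?)
step 5: low=(low[0]=0,low[1]=3,low[2]=1,low[3]=0,low[4]=4); scc=(scc[0]=1,scc[1]=2,scc[2]=0,scc[3]=1,scc[4]=3)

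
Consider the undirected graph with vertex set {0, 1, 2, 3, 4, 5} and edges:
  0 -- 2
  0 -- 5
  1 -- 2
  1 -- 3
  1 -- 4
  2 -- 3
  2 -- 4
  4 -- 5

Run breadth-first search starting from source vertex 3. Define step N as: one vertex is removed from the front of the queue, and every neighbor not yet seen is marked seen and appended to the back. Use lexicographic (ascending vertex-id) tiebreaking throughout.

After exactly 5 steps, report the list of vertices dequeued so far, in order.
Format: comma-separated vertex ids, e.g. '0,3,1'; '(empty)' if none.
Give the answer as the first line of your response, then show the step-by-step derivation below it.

3,1,2,4,0

step 1: dequeue 3; queue=[1,2]; order=3
step 2: dequeue 1; queue=[2,4]; order=3,1
step 3: dequeue 2; queue=[4,0]; order=3,1,2
step 4: dequeue 4; queue=[0,5]; order=3,1,2,4
step 5: dequeue 0; queue=[5]; order=3,1,2,4,0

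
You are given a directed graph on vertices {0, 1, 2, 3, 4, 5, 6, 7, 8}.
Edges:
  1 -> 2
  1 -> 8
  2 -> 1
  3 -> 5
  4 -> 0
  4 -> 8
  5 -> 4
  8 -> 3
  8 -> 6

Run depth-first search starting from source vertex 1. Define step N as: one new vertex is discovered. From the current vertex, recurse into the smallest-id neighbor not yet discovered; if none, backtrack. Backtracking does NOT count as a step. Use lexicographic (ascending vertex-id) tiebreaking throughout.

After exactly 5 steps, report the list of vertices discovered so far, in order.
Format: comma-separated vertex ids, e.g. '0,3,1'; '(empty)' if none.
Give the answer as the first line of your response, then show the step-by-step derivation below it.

1,2,8,3,5

step 1: discover 1; path=1; order=1
step 2: discover 2; path=1>2; order=1,2
step 3: discover 8; path=1>8; order=1,2,8
step 4: discover 3; path=1>8>3; order=1,2,8,3
step 5: discover 5; path=1>8>3>5; order=1,2,8,3,5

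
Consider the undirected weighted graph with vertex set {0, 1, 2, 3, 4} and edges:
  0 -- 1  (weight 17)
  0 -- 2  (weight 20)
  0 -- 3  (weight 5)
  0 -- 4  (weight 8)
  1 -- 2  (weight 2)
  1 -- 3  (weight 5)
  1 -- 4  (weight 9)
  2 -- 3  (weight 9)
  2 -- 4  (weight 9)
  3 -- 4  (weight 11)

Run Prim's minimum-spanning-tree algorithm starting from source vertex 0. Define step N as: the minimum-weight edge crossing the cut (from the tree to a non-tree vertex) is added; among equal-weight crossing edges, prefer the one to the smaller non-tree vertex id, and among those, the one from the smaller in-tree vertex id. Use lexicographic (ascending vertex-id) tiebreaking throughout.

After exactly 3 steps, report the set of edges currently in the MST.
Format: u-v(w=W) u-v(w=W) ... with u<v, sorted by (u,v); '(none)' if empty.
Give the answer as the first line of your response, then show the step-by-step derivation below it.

0-3(w=5) 1-2(w=2) 1-3(w=5)

step 1: add edge 0-3 (w=5); MST = {0-3(w=5)}
step 2: add edge 1-3 (w=5); MST = {0-3(w=5) 1-3(w=5)}
step 3: add edge 1-2 (w=2); MST = {0-3(w=5) 1-2(w=2) 1-3(w=5)}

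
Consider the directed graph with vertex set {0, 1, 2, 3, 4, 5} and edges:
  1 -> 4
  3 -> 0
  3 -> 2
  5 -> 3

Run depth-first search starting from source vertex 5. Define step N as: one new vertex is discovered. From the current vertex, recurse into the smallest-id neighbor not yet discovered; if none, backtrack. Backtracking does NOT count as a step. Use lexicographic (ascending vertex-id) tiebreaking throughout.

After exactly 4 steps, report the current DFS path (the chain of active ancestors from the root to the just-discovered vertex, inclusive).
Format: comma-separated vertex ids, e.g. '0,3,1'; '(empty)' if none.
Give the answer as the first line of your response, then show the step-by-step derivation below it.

5,3,2

step 1: discover 5; path=5; order=5
step 2: discover 3; path=5>3; order=5,3
step 3: discover 0; path=5>3>0; order=5,3,0
step 4: discover 2; path=5>3>2; order=5,3,0,2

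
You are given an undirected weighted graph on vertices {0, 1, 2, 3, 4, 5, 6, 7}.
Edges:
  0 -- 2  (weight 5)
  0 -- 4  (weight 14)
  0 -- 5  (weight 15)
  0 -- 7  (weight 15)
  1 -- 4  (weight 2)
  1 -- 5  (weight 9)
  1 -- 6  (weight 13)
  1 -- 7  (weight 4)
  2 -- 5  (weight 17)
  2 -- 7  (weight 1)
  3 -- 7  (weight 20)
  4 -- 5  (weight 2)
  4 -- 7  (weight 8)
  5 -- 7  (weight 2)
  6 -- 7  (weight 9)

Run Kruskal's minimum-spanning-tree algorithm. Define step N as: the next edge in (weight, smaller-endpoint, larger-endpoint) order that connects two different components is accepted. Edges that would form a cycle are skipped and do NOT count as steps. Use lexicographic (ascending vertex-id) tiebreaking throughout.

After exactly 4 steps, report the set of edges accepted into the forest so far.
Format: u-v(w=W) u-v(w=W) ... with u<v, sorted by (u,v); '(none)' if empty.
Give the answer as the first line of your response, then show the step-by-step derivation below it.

1-4(w=2) 2-7(w=1) 4-5(w=2) 5-7(w=2)

step 1: add edge 2-7 (w=1); MST = {2-7(w=1)}
step 2: add edge 1-4 (w=2); MST = {1-4(w=2) 2-7(w=1)}
step 3: add edge 4-5 (w=2); MST = {1-4(w=2) 2-7(w=1) 4-5(w=2)}
step 4: add edge 5-7 (w=2); MST = {1-4(w=2) 2-7(w=1) 4-5(w=2) 5-7(w=2)}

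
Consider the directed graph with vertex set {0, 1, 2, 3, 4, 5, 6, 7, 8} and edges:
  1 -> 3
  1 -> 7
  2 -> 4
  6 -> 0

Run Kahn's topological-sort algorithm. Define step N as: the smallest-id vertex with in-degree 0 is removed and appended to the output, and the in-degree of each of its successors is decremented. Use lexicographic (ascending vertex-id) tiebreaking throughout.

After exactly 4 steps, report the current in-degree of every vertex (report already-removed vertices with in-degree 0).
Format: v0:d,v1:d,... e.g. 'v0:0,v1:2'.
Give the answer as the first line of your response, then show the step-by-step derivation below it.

v0:1,v1:0,v2:0,v3:0,v4:0,v5:0,v6:0,v7:0,v8:0

step 1: output 1; order=[1]; indeg=(1,0,0,0,1,0,0,0,0)
step 2: output 2; order=[1,2]; indeg=(1,0,0,0,0,0,0,0,0)
step 3: output 3; order=[1,2,3]; indeg=(1,0,0,0,0,0,0,0,0)
step 4: output 4; order=[1,2,3,4]; indeg=(1,0,0,0,0,0,0,0,0)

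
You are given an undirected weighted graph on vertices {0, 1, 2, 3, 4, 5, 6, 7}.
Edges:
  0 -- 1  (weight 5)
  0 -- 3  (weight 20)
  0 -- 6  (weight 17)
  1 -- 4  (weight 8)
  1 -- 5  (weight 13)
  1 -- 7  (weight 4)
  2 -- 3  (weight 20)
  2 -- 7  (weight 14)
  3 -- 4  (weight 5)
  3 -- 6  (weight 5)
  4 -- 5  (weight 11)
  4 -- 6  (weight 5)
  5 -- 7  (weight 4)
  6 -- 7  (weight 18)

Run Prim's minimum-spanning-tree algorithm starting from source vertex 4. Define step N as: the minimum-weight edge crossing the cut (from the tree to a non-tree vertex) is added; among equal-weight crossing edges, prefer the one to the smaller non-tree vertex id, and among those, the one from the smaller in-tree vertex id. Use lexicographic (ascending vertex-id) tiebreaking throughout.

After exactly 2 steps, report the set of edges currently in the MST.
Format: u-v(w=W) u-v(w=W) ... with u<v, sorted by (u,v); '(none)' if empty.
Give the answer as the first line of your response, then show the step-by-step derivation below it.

3-4(w=5) 3-6(w=5)

step 1: add edge 3-4 (w=5); MST = {3-4(w=5)}
step 2: add edge 3-6 (w=5); MST = {3-4(w=5) 3-6(w=5)}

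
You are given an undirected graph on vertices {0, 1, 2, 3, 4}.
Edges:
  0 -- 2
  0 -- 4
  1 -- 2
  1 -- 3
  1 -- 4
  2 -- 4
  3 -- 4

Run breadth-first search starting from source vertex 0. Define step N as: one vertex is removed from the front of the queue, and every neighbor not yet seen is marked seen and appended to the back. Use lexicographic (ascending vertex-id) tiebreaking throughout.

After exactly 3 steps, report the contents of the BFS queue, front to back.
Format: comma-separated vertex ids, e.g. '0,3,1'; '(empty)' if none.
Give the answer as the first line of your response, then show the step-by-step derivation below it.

1,3

step 1: dequeue 0; queue=[2,4]; order=0
step 2: dequeue 2; queue=[4,1]; order=0,2
step 3: dequeue 4; queue=[1,3]; order=0,2,4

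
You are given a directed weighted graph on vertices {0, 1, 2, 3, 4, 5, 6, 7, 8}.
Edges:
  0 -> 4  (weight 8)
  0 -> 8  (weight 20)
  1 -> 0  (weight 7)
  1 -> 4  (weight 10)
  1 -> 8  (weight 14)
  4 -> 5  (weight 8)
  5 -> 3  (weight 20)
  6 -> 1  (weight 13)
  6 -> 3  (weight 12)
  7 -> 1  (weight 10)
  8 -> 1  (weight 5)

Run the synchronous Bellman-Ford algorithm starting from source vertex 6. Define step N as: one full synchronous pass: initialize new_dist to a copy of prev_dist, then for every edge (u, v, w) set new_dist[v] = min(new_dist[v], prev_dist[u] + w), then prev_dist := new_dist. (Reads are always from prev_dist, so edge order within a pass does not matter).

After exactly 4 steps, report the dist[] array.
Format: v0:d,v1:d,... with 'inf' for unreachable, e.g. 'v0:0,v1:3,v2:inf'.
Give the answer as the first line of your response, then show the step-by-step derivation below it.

v0:20,v1:13,v2:inf,v3:12,v4:23,v5:31,v6:0,v7:inf,v8:27

step 1: dist = v0:inf,v1:13,v2:inf,v3:12,v4:inf,v5:inf,v6:0,v7:inf,v8:inf
step 2: dist = v0:20,v1:13,v2:inf,v3:12,v4:23,v5:inf,v6:0,v7:inf,v8:27
step 3: dist = v0:20,v1:13,v2:inf,v3:12,v4:23,v5:31,v6:0,v7:inf,v8:27
step 4: dist = v0:20,v1:13,v2:inf,v3:12,v4:23,v5:31,v6:0,v7:inf,v8:27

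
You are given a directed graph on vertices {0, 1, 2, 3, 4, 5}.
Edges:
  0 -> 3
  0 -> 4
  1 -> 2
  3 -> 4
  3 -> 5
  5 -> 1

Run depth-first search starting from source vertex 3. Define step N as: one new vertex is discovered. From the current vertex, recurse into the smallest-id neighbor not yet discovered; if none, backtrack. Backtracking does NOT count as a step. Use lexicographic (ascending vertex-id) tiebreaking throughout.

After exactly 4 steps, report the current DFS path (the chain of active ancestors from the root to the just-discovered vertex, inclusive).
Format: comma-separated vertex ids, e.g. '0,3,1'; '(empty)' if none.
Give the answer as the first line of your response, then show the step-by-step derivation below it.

3,5,1

step 1: discover 3; path=3; order=3
step 2: discover 4; path=3>4; order=3,4
step 3: discover 5; path=3>5; order=3,4,5
step 4: discover 1; path=3>5>1; order=3,4,5,1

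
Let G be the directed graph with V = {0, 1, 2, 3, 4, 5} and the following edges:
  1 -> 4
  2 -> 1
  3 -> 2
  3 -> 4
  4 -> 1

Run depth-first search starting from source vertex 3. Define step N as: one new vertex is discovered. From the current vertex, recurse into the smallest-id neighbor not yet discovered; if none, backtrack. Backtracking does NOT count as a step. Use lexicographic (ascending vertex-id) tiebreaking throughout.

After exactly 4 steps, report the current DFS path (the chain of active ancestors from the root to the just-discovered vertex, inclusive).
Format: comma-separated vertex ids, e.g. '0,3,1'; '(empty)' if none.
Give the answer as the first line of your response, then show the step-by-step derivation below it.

3,2,1,4

step 1: discover 3; path=3; order=3
step 2: discover 2; path=3>2; order=3,2
step 3: discover 1; path=3>2>1; order=3,2,1
step 4: discover 4; path=3>2>1>4; order=3,2,1,4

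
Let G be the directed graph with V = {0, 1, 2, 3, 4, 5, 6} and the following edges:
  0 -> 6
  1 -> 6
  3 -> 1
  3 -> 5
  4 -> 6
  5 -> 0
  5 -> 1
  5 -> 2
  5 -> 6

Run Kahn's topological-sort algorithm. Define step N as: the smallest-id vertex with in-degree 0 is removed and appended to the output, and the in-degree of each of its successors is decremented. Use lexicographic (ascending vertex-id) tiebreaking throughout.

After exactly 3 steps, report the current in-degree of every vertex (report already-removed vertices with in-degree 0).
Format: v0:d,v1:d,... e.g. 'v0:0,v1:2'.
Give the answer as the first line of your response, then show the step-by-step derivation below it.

v0:0,v1:0,v2:0,v3:0,v4:0,v5:0,v6:2

step 1: output 3; order=[3]; indeg=(1,1,1,0,0,0,4)
step 2: output 4; order=[3,4]; indeg=(1,1,1,0,0,0,3)
step 3: output 5; order=[3,4,5]; indeg=(0,0,0,0,0,0,2)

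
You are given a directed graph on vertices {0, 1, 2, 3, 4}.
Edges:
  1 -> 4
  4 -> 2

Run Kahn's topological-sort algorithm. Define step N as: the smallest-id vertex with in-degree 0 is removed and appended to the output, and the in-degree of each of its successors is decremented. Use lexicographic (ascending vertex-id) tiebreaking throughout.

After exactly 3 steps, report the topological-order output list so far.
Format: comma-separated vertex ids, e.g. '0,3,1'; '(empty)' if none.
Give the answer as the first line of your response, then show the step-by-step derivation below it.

0,1,3

step 1: output 0; order=[0]; indeg=(0,0,1,0,1)
step 2: output 1; order=[0,1]; indeg=(0,0,1,0,0)
step 3: output 3; order=[0,1,3]; indeg=(0,0,1,0,0)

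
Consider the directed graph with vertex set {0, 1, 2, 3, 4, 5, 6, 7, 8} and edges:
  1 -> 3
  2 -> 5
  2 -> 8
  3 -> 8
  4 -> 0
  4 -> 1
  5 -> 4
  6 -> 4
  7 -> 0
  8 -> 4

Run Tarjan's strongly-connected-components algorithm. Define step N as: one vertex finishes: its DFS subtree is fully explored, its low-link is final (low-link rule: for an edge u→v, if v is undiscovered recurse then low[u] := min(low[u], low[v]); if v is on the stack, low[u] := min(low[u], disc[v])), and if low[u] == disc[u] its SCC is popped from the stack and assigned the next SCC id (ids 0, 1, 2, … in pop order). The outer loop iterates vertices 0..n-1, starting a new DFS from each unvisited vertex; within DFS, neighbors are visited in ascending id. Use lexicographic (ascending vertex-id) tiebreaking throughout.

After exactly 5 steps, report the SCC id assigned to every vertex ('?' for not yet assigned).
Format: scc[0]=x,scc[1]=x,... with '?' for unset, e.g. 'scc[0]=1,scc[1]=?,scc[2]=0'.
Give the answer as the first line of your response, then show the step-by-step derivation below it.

scc[0]=0,scc[1]=1,scc[2]=?,scc[3]=1,scc[4]=1,scc[5]=?,scc[6]=?,scc[7]=?,scc[8]=1

step 1: low=(low[0]=0,low[1]=?,low[2]=?,low[3]=?,low[4]=?,low[5]=?,low[6]=?,low[7]=?,low[8]=?); scc=(scc[0]=0,scc[1]=?,scc[2]=?,scc[3]=?,scc[4]=?,scc[5]=?,scc[6]=?,scc[7]=?,scc[8]=?)
step 2: low=(low[0]=0,low[1]=1,low[2]=?,low[3]=2,low[4]=1,low[5]=?,low[6]=?,low[7]=?,low[8]=3); scc=(scc[0]=0,scc[1]=?,scc[2]=?,scc[3]=?,scc[4]=?,scc[5]=?,scc[6]=?,scc[7]=?,scc[8]=?)
step 3: low=(low[0]=0,low[1]=1,low[2]=?,low[3]=2,low[4]=1,low[5]=?,low[6]=?,low[7]=?,low[8]=1); scc=(scc[0]=0,scc[1]=?,scc[2]=?,scc[3]=?,scc[4]=?,scc[5]=?,scc[6]=?,scc[7]=?,scc[8]=?)
step 4: low=(low[0]=0,low[1]=1,low[2]=?,low[3]=1,low[4]=1,low[5]=?,low[6]=?,low[7]=?,low[8]=1); scc=(scc[0]=0,scc[1]=?,scc[2]=?,scc[3]=?,scc[4]=?,scc[5]=?,scc[6]=?,scc[7]=?,scc[8]=?)
step 5: low=(low[0]=0,low[1]=1,low[2]=?,low[3]=1,low[4]=1,low[5]=?,low[6]=?,low[7]=?,low[8]=1); scc=(scc[0]=0,scc[1]=1,scc[2]=?,scc[3]=1,scc[4]=1,scc[5]=?,scc[6]=?,scc[7]=?,scc[8]=1)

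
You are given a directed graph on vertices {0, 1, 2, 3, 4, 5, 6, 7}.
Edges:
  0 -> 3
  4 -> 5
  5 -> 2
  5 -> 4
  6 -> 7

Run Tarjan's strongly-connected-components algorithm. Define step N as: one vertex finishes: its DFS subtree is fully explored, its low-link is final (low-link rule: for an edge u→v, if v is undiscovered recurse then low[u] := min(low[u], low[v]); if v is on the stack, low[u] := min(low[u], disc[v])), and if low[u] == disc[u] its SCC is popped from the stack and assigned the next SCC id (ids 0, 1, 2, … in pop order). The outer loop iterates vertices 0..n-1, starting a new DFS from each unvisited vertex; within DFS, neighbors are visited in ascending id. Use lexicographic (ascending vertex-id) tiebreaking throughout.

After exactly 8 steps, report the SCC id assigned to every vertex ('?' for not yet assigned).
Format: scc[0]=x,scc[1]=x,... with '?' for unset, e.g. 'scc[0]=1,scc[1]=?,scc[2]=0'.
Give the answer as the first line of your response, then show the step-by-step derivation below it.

scc[0]=1,scc[1]=2,scc[2]=3,scc[3]=0,scc[4]=4,scc[5]=4,scc[6]=6,scc[7]=5

step 1: low=(low[0]=0,low[1]=?,low[2]=?,low[3]=1,low[4]=?,low[5]=?,low[6]=?,low[7]=?); scc=(scc[0]=?,scc[1]=?,scc[2]=?,scc[3]=0,scc[4]=?,scc[5]=?,scc[6]=?,scc[7]=?)
step 2: low=(low[0]=0,low[1]=?,low[2]=?,low[3]=1,low[4]=?,low[5]=?,low[6]=?,low[7]=?); scc=(scc[0]=1,scc[1]=?,scc[2]=?,scc[3]=0,scc[4]=?,scc[5]=?,scc[6]=?,scc[7]=?)
step 3: low=(low[0]=0,low[1]=2,low[2]=?,low[3]=1,low[4]=?,low[5]=?,low[6]=?,low[7]=?); scc=(scc[0]=1,scc[1]=2,scc[2]=?,scc[3]=0,scc[4]=?,scc[5]=?,scc[6]=?,scc[7]=?)
step 4: low=(low[0]=0,low[1]=2,low[2]=3,low[3]=1,low[4]=?,low[5]=?,low[6]=?,low[7]=?); scc=(scc[0]=1,scc[1]=2,scc[2]=3,scc[3]=0,scc[4]=?,scc[5]=?,scc[6]=?,scc[7]=?)
step 5: low=(low[0]=0,low[1]=2,low[2]=3,low[3]=1,low[4]=4,low[5]=4,low[6]=?,low[7]=?); scc=(scc[0]=1,scc[1]=2,scc[2]=3,scc[3]=0,scc[4]=?,scc[5]=?,scc[6]=?,scc[7]=?)
step 6: low=(low[0]=0,low[1]=2,low[2]=3,low[3]=1,low[4]=4,low[5]=4,low[6]=?,low[7]=?); scc=(scc[0]=1,scc[1]=2,scc[2]=3,scc[3]=0,scc[4]=4,scc[5]=4,scc[6]=?,scc[7]=?)
step 7: low=(low[0]=0,low[1]=2,low[2]=3,low[3]=1,low[4]=4,low[5]=4,low[6]=6,low[7]=7); scc=(scc[0]=1,scc[1]=2,scc[2]=3,scc[3]=0,scc[4]=4,scc[5]=4,scc[6]=?,scc[7]=5)
step 8: low=(low[0]=0,low[1]=2,low[2]=3,low[3]=1,low[4]=4,low[5]=4,low[6]=6,low[7]=7); scc=(scc[0]=1,scc[1]=2,scc[2]=3,scc[3]=0,scc[4]=4,scc[5]=4,scc[6]=6,scc[7]=5)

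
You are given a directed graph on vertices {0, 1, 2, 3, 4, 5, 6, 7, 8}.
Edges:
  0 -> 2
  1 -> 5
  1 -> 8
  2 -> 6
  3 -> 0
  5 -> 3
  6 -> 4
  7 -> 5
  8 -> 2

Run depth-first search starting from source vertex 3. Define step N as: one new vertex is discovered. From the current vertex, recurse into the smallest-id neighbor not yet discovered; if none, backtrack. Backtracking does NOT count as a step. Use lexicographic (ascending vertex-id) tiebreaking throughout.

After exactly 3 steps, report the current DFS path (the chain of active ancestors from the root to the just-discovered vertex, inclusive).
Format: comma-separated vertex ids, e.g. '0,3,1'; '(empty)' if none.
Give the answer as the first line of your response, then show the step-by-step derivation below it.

3,0,2

step 1: discover 3; path=3; order=3
step 2: discover 0; path=3>0; order=3,0
step 3: discover 2; path=3>0>2; order=3,0,2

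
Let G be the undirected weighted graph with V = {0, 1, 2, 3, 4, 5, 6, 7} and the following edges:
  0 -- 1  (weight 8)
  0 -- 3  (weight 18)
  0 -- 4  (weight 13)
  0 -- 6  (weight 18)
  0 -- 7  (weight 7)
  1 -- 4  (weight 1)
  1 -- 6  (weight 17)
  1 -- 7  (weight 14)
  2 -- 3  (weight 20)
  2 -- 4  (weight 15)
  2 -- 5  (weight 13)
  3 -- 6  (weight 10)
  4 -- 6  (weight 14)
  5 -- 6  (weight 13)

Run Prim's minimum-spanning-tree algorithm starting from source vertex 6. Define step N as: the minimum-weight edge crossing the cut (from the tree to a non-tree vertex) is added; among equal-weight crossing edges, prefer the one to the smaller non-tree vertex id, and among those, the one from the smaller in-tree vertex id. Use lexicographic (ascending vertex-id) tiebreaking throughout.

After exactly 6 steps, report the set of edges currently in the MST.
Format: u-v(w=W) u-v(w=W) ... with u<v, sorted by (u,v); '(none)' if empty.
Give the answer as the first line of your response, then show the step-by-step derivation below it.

0-1(w=8) 1-4(w=1) 2-5(w=13) 3-6(w=10) 4-6(w=14) 5-6(w=13)

step 1: add edge 3-6 (w=10); MST = {3-6(w=10)}
step 2: add edge 5-6 (w=13); MST = {3-6(w=10) 5-6(w=13)}
step 3: add edge 2-5 (w=13); MST = {2-5(w=13) 3-6(w=10) 5-6(w=13)}
step 4: add edge 4-6 (w=14); MST = {2-5(w=13) 3-6(w=10) 4-6(w=14) 5-6(w=13)}
step 5: add edge 1-4 (w=1); MST = {1-4(w=1) 2-5(w=13) 3-6(w=10) 4-6(w=14) 5-6(w=13)}
step 6: add edge 0-1 (w=8); MST = {0-1(w=8) 1-4(w=1) 2-5(w=13) 3-6(w=10) 4-6(w=14) 5-6(w=13)}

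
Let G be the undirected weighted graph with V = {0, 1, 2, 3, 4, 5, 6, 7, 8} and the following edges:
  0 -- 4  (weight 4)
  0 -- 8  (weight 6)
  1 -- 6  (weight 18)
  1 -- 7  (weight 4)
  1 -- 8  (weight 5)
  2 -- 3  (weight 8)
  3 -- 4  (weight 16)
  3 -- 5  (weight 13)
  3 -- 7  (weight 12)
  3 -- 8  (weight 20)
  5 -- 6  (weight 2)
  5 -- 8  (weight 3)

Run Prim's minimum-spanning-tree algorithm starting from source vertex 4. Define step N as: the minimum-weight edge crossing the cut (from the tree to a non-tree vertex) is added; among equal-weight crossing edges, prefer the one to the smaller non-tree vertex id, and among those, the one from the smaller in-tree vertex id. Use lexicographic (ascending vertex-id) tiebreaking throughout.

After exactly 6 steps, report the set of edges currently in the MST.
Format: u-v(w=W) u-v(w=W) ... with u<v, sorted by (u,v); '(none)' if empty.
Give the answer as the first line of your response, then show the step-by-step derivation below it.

0-4(w=4) 0-8(w=6) 1-7(w=4) 1-8(w=5) 5-6(w=2) 5-8(w=3)

step 1: add edge 0-4 (w=4); MST = {0-4(w=4)}
step 2: add edge 0-8 (w=6); MST = {0-4(w=4) 0-8(w=6)}
step 3: add edge 5-8 (w=3); MST = {0-4(w=4) 0-8(w=6) 5-8(w=3)}
step 4: add edge 5-6 (w=2); MST = {0-4(w=4) 0-8(w=6) 5-6(w=2) 5-8(w=3)}
step 5: add edge 1-8 (w=5); MST = {0-4(w=4) 0-8(w=6) 1-8(w=5) 5-6(w=2) 5-8(w=3)}
step 6: add edge 1-7 (w=4); MST = {0-4(w=4) 0-8(w=6) 1-7(w=4) 1-8(w=5) 5-6(w=2) 5-8(w=3)}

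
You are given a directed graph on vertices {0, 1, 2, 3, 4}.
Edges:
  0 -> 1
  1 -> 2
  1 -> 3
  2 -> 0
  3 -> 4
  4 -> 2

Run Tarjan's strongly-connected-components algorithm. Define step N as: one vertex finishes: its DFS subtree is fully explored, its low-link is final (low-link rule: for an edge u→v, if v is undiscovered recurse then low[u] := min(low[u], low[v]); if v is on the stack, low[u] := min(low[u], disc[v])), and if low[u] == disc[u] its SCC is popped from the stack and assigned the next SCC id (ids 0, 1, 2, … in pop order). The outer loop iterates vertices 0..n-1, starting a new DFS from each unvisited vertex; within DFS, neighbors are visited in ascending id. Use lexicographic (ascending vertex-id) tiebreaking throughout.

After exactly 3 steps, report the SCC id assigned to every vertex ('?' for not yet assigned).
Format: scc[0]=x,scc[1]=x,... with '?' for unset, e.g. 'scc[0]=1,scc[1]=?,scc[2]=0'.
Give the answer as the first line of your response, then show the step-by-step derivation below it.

scc[0]=?,scc[1]=?,scc[2]=?,scc[3]=?,scc[4]=?

step 1: low=(low[0]=0,low[1]=1,low[2]=0,low[3]=?,low[4]=?); scc=(scc[0]=?,scc[1]=?,scc[2]=?,scc[3]=?,scc[4]=?)
step 2: low=(low[0]=0,low[1]=0,low[2]=0,low[3]=3,low[4]=2); scc=(scc[0]=?,scc[1]=?,scc[2]=?,scc[3]=?,scc[4]=?)
step 3: low=(low[0]=0,low[1]=0,low[2]=0,low[3]=2,low[4]=2); scc=(scc[0]=?,scc[1]=?,scc[2]=?,scc[3]=?,scc[4]=?)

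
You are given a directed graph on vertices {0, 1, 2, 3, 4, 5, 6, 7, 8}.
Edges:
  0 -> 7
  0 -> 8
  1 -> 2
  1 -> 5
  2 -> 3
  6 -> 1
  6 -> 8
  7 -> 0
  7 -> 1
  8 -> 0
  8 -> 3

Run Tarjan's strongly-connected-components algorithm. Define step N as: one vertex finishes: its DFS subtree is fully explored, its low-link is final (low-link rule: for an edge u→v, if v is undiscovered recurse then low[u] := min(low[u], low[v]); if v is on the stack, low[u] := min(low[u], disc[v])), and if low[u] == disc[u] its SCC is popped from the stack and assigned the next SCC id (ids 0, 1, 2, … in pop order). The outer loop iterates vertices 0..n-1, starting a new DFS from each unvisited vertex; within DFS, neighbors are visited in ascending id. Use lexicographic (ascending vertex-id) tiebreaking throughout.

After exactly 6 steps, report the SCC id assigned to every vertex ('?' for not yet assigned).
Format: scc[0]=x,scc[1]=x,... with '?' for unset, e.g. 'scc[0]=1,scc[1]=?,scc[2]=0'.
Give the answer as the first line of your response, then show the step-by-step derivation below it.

scc[0]=?,scc[1]=3,scc[2]=1,scc[3]=0,scc[4]=?,scc[5]=2,scc[6]=?,scc[7]=?,scc[8]=?

step 1: low=(low[0]=0,low[1]=2,low[2]=3,low[3]=4,low[4]=?,low[5]=?,low[6]=?,low[7]=0,low[8]=?); scc=(scc[0]=?,scc[1]=?,scc[2]=?,scc[3]=0,scc[4]=?,scc[5]=?,scc[6]=?,scc[7]=?,scc[8]=?)
step 2: low=(low[0]=0,low[1]=2,low[2]=3,low[3]=4,low[4]=?,low[5]=?,low[6]=?,low[7]=0,low[8]=?); scc=(scc[0]=?,scc[1]=?,scc[2]=1,scc[3]=0,scc[4]=?,scc[5]=?,scc[6]=?,scc[7]=?,scc[8]=?)
step 3: low=(low[0]=0,low[1]=2,low[2]=3,low[3]=4,low[4]=?,low[5]=5,low[6]=?,low[7]=0,low[8]=?); scc=(scc[0]=?,scc[1]=?,scc[2]=1,scc[3]=0,scc[4]=?,scc[5]=2,scc[6]=?,scc[7]=?,scc[8]=?)
step 4: low=(low[0]=0,low[1]=2,low[2]=3,low[3]=4,low[4]=?,low[5]=5,low[6]=?,low[7]=0,low[8]=?); scc=(scc[0]=?,scc[1]=3,scc[2]=1,scc[3]=0,scc[4]=?,scc[5]=2,scc[6]=?,scc[7]=?,scc[8]=?)
step 5: low=(low[0]=0,low[1]=2,low[2]=3,low[3]=4,low[4]=?,low[5]=5,low[6]=?,low[7]=0,low[8]=?); scc=(scc[0]=?,scc[1]=3,scc[2]=1,scc[3]=0,scc[4]=?,scc[5]=2,scc[6]=?,scc[7]=?,scc[8]=?)
step 6: low=(low[0]=0,low[1]=2,low[2]=3,low[3]=4,low[4]=?,low[5]=5,low[6]=?,low[7]=0,low[8]=0); scc=(scc[0]=?,scc[1]=3,scc[2]=1,scc[3]=0,scc[4]=?,scc[5]=2,scc[6]=?,scc[7]=?,scc[8]=?)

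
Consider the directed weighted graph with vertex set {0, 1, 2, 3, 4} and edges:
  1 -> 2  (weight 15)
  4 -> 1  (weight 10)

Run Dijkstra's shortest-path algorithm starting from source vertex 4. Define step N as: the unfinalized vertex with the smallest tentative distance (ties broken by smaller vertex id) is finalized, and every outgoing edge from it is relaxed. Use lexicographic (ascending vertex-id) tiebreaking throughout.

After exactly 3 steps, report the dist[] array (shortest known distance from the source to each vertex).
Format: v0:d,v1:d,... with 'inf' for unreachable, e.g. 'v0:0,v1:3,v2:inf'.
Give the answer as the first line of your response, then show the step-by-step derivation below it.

v0:inf,v1:10,v2:25,v3:inf,v4:0

step 1: dist = v0:inf,v1:10,v2:inf,v3:inf,v4:0
step 2: dist = v0:inf,v1:10,v2:25,v3:inf,v4:0
step 3: dist = v0:inf,v1:10,v2:25,v3:inf,v4:0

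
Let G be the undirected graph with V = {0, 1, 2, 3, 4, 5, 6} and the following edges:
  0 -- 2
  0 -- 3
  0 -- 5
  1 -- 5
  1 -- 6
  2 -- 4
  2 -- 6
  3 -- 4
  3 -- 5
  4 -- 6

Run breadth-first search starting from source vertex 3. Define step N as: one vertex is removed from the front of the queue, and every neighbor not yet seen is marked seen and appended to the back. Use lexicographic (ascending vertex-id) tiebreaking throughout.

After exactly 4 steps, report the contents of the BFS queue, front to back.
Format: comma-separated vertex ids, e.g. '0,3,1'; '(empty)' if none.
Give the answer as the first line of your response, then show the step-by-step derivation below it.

2,6,1

step 1: dequeue 3; queue=[0,4,5]; order=3
step 2: dequeue 0; queue=[4,5,2]; order=3,0
step 3: dequeue 4; queue=[5,2,6]; order=3,0,4
step 4: dequeue 5; queue=[2,6,1]; order=3,0,4,5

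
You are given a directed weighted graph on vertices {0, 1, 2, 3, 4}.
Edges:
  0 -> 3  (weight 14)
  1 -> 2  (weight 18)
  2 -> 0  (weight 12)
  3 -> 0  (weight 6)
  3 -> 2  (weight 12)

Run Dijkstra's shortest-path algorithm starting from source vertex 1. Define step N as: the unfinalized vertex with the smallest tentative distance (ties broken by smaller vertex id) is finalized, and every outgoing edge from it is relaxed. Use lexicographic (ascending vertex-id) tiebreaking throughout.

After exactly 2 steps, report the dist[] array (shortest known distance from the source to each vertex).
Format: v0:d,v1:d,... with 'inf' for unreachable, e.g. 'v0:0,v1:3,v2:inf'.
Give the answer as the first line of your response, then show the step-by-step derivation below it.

v0:30,v1:0,v2:18,v3:inf,v4:inf

step 1: dist = v0:inf,v1:0,v2:18,v3:inf,v4:inf
step 2: dist = v0:30,v1:0,v2:18,v3:inf,v4:inf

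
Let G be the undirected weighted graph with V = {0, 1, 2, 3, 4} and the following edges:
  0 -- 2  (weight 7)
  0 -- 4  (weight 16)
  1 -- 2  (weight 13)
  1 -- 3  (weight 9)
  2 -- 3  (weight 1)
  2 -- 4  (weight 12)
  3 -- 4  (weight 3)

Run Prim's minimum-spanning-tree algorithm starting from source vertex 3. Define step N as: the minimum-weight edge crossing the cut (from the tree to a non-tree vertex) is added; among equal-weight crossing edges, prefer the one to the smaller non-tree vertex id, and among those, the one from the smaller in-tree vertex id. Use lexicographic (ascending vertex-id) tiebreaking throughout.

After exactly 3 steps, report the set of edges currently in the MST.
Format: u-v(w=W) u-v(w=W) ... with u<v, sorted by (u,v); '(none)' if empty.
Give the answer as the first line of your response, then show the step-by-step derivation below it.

0-2(w=7) 2-3(w=1) 3-4(w=3)

step 1: add edge 2-3 (w=1); MST = {2-3(w=1)}
step 2: add edge 3-4 (w=3); MST = {2-3(w=1) 3-4(w=3)}
step 3: add edge 0-2 (w=7); MST = {0-2(w=7) 2-3(w=1) 3-4(w=3)}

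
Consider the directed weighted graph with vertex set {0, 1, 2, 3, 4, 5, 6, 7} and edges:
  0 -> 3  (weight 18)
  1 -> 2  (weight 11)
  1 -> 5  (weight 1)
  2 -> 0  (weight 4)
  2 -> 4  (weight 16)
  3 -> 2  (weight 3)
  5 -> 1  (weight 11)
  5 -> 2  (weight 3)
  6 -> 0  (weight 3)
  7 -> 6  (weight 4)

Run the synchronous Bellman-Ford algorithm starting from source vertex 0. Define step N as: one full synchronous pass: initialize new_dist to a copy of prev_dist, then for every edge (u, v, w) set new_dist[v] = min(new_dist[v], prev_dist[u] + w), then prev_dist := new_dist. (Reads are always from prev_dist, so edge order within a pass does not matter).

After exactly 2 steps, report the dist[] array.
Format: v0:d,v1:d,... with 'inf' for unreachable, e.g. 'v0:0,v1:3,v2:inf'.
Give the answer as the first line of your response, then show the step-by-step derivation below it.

v0:0,v1:inf,v2:21,v3:18,v4:inf,v5:inf,v6:inf,v7:inf

step 1: dist = v0:0,v1:inf,v2:inf,v3:18,v4:inf,v5:inf,v6:inf,v7:inf
step 2: dist = v0:0,v1:inf,v2:21,v3:18,v4:inf,v5:inf,v6:inf,v7:inf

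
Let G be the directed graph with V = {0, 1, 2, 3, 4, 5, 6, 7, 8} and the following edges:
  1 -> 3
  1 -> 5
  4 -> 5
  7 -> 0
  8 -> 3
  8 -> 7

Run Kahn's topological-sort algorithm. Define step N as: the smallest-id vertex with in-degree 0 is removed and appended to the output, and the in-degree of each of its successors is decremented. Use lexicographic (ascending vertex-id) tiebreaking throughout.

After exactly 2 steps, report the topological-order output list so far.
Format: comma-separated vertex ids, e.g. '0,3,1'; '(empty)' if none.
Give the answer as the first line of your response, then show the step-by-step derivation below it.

1,2

step 1: output 1; order=[1]; indeg=(1,0,0,1,0,1,0,1,0)
step 2: output 2; order=[1,2]; indeg=(1,0,0,1,0,1,0,1,0)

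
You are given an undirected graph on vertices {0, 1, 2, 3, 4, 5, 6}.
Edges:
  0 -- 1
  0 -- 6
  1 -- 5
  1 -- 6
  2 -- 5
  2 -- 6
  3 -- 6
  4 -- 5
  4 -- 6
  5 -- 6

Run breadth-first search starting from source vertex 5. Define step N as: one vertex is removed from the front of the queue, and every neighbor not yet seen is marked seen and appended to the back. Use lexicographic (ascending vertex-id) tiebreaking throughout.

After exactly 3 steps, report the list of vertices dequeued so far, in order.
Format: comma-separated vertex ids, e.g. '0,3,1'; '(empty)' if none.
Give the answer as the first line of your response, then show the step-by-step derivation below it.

5,1,2

step 1: dequeue 5; queue=[1,2,4,6]; order=5
step 2: dequeue 1; queue=[2,4,6,0]; order=5,1
step 3: dequeue 2; queue=[4,6,0]; order=5,1,2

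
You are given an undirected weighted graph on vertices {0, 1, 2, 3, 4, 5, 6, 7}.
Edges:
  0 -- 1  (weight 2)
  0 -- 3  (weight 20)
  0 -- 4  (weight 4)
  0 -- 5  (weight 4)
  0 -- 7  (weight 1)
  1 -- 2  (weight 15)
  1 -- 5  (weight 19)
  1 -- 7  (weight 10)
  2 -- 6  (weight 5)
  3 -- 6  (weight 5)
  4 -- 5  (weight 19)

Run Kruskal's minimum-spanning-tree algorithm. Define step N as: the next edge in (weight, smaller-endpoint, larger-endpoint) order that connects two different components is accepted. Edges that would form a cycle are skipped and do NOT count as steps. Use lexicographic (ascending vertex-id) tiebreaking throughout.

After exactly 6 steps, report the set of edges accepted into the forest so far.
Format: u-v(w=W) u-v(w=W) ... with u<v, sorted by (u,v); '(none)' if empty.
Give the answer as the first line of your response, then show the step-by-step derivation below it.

0-1(w=2) 0-4(w=4) 0-5(w=4) 0-7(w=1) 2-6(w=5) 3-6(w=5)

step 1: add edge 0-7 (w=1); MST = {0-7(w=1)}
step 2: add edge 0-1 (w=2); MST = {0-1(w=2) 0-7(w=1)}
step 3: add edge 0-4 (w=4); MST = {0-1(w=2) 0-4(w=4) 0-7(w=1)}
step 4: add edge 0-5 (w=4); MST = {0-1(w=2) 0-4(w=4) 0-5(w=4) 0-7(w=1)}
step 5: add edge 2-6 (w=5); MST = {0-1(w=2) 0-4(w=4) 0-5(w=4) 0-7(w=1) 2-6(w=5)}
step 6: add edge 3-6 (w=5); MST = {0-1(w=2) 0-4(w=4) 0-5(w=4) 0-7(w=1) 2-6(w=5) 3-6(w=5)}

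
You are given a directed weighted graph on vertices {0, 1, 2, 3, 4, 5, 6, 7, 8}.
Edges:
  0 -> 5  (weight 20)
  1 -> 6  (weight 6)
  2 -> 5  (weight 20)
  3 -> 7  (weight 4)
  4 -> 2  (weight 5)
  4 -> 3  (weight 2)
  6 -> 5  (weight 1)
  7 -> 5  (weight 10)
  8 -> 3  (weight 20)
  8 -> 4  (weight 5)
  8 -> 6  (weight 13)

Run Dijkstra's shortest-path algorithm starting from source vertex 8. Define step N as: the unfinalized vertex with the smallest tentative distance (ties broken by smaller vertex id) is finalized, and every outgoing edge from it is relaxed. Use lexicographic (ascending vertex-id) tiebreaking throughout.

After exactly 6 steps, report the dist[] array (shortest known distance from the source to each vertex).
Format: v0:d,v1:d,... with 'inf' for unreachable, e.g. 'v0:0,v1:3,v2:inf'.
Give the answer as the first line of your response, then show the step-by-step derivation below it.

v0:inf,v1:inf,v2:10,v3:7,v4:5,v5:14,v6:13,v7:11,v8:0

step 1: dist = v0:inf,v1:inf,v2:inf,v3:20,v4:5,v5:inf,v6:13,v7:inf,v8:0
step 2: dist = v0:inf,v1:inf,v2:10,v3:7,v4:5,v5:inf,v6:13,v7:inf,v8:0
step 3: dist = v0:inf,v1:inf,v2:10,v3:7,v4:5,v5:inf,v6:13,v7:11,v8:0
step 4: dist = v0:inf,v1:inf,v2:10,v3:7,v4:5,v5:30,v6:13,v7:11,v8:0
step 5: dist = v0:inf,v1:inf,v2:10,v3:7,v4:5,v5:21,v6:13,v7:11,v8:0
step 6: dist = v0:inf,v1:inf,v2:10,v3:7,v4:5,v5:14,v6:13,v7:11,v8:0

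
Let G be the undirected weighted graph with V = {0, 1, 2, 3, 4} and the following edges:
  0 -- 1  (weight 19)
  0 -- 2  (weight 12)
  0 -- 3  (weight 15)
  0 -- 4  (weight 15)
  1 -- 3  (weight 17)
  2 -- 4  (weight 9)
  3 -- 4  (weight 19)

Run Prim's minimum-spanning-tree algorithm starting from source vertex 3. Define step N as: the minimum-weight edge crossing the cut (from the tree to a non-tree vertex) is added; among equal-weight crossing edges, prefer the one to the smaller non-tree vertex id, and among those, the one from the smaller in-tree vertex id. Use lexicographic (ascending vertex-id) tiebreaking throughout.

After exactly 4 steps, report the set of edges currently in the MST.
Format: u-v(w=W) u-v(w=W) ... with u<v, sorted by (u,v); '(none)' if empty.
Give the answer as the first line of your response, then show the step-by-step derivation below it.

0-2(w=12) 0-3(w=15) 1-3(w=17) 2-4(w=9)

step 1: add edge 0-3 (w=15); MST = {0-3(w=15)}
step 2: add edge 0-2 (w=12); MST = {0-2(w=12) 0-3(w=15)}
step 3: add edge 2-4 (w=9); MST = {0-2(w=12) 0-3(w=15) 2-4(w=9)}
step 4: add edge 1-3 (w=17); MST = {0-2(w=12) 0-3(w=15) 1-3(w=17) 2-4(w=9)}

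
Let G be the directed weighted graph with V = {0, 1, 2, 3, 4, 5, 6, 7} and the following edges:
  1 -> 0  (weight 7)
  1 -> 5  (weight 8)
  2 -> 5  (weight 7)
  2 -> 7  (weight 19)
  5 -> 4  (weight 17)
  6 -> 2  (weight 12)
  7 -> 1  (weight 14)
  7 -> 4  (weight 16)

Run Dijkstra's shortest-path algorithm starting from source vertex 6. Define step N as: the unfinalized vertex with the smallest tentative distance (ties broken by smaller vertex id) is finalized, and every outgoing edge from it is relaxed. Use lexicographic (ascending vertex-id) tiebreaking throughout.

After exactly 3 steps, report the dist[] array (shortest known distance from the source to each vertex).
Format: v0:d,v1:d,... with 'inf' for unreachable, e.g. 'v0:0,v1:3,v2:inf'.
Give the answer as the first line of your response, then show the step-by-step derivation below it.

v0:inf,v1:inf,v2:12,v3:inf,v4:36,v5:19,v6:0,v7:31

step 1: dist = v0:inf,v1:inf,v2:12,v3:inf,v4:inf,v5:inf,v6:0,v7:inf
step 2: dist = v0:inf,v1:inf,v2:12,v3:inf,v4:inf,v5:19,v6:0,v7:31
step 3: dist = v0:inf,v1:inf,v2:12,v3:inf,v4:36,v5:19,v6:0,v7:31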